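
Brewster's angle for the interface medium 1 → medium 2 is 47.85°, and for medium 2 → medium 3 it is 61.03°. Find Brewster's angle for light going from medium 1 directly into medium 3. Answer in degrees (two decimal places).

n₂/n₁ = tan 47.85° = 1.1048 and n₃/n₂ = tan 61.03° = 1.8063.
Multiplying, n₃/n₁ = 1.1048 × 1.8063 = 1.9955, and θ_B(1→3) = arctan 1.9955 = 63.38°.

θ_B ≈ 63.38°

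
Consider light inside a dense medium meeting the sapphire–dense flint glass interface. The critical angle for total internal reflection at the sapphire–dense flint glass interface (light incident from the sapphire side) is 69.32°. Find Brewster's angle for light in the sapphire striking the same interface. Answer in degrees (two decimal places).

θ_B ≈ 43.09°

sin θ_c = n₂/n₁, so n₂/n₁ = sin 69.32° = 0.9356.
Brewster: tan θ_B = n₂/n₁ = 0.9356.
θ_B = arctan(0.9356) = 43.09°.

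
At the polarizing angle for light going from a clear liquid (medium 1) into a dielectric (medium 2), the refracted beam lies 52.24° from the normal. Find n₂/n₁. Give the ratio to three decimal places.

At Brewster incidence θ_B = 90° − θ_t = 90° − 52.24° = 37.76°.
Then n₂/n₁ = tan θ_B = tan 37.76° = 0.775.

n₂/n₁ ≈ 0.775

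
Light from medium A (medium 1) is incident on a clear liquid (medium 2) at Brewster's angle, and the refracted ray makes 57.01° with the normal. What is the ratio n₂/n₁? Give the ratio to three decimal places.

n₂/n₁ ≈ 0.649

At Brewster incidence θ_B = 90° − θ_t = 90° − 57.01° = 32.99°.
tan θ_B = n₂/n₁, so n₂/n₁ = tan 32.99° = 0.649.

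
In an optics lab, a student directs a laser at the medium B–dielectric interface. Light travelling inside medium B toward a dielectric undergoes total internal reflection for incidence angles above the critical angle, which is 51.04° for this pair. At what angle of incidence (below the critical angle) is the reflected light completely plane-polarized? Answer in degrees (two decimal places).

sin θ_c = n₂/n₁, so n₂/n₁ = sin 51.04° = 0.7776.
Brewster: tan θ_B = n₂/n₁ = 0.7776.
θ_B = arctan(0.7776) = 37.87°.

θ_B ≈ 37.87°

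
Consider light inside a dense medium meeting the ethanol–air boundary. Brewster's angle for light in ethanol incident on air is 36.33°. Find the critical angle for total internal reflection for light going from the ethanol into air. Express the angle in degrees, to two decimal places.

θ_c ≈ 47.34°

n₂/n₁ = tan 36.33° = 0.7354; the critical angle satisfies sin θ_c = n₂/n₁.
θ_c = arcsin(0.7354) = 47.34°.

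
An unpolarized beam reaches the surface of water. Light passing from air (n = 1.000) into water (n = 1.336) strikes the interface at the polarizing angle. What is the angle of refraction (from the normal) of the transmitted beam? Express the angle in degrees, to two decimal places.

θ_B = arctan(n₂/n₁) = arctan(1.336/1.000) = 53.19°.
The refracted ray is perpendicular to the reflected ray, so θ_t = 90° − θ_B = 36.81°.

θ_t ≈ 36.81°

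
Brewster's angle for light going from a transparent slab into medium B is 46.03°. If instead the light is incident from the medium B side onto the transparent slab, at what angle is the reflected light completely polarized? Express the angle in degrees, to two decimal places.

tan θ_B' = n₁/n₂ = 1/tan θ_B, so θ_B' = 90° − θ_B.
θ_B' = 90° − 46.03° = 43.97°.

θ_B' ≈ 43.97°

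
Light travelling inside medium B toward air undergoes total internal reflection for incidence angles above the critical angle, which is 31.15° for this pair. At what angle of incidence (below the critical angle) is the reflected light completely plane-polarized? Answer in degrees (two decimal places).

n₂/n₁ = sin θ_c = sin 31.15° = 0.5173.
tan θ_B equals the same ratio, so θ_B = arctan(0.5173) = 27.35°.

θ_B ≈ 27.35°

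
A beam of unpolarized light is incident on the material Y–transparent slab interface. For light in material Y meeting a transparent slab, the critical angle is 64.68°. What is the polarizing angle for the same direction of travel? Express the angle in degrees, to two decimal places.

θ_B ≈ 42.11°

sin θ_c = n₂/n₁, so n₂/n₁ = sin 64.68° = 0.9039.
Brewster: tan θ_B = n₂/n₁ = 0.9039.
θ_B = arctan(0.9039) = 42.11°.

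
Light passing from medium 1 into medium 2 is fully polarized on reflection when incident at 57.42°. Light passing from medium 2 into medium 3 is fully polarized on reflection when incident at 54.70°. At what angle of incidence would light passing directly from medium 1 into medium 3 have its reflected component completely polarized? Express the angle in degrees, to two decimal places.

θ_B ≈ 65.66°

Each Brewster angle gives a ratio: n₂/n₁ = tan 57.42° = 1.5649, n₃/n₂ = tan 54.70° = 1.4124.
Multiplying, n₃/n₁ = 1.5649 × 1.4124 = 2.2101, and θ_B(1→3) = arctan 2.2101 = 65.66°.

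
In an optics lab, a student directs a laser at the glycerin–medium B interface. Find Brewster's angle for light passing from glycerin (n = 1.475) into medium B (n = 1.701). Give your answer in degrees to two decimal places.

θ_B ≈ 49.07°

At Brewster's angle the reflected and refracted rays are perpendicular, which with Snell's law gives tan θ_B = n₂/n₁.
Brewster's condition: tan θ_B = n₂/n₁ = 1.701/1.475 = 1.1532. Taking the arctangent, θ_B = 49.07°.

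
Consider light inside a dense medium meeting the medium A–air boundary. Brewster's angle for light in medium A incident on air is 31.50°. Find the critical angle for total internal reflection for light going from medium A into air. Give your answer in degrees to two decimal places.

From Brewster, n₂/n₁ = tan θ_B = tan 31.50° = 0.6128.
Then sin θ_c = n₂/n₁ = 0.6128, so θ_c = arcsin 0.6128 = 37.79°.

θ_c ≈ 37.79°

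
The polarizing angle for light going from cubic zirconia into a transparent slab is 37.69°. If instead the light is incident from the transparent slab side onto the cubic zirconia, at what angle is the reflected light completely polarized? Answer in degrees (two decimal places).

θ_B' ≈ 52.31°

tan θ_B' = n₁/n₂ = 1/tan θ_B, so θ_B' = 90° − θ_B.
θ_B' = 90° − 37.69° = 52.31°.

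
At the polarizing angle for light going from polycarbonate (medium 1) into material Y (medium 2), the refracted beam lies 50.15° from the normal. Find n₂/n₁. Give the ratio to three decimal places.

n₂/n₁ ≈ 0.835

At Brewster incidence θ_B = 90° − θ_t = 90° − 50.15° = 39.85°.
tan θ_B = n₂/n₁, so n₂/n₁ = tan 39.85° = 0.835.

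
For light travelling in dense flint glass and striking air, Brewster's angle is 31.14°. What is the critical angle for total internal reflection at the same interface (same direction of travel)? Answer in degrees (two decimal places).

From Brewster, n₂/n₁ = tan θ_B = tan 31.14° = 0.6042.
Then sin θ_c = n₂/n₁ = 0.6042, so θ_c = arcsin 0.6042 = 37.17°.

θ_c ≈ 37.17°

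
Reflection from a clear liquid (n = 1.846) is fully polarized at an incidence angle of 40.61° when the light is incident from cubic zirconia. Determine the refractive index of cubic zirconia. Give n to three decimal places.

Full polarization of the reflected beam means tan θ_B = n₂/n₁, where n₁ is the incident medium (cubic zirconia).
n₁ = n₂ / tan θ_B = 1.846 / tan 40.61° = 2.153.

n ≈ 2.153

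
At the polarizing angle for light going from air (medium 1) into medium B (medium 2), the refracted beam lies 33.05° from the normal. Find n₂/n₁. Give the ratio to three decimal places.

n₂/n₁ ≈ 1.537

θ_B + θ_t = 90°, so θ_B = 90° − 33.05° = 56.95°.
tan θ_B = n₂/n₁, so n₂/n₁ = tan 56.95° = 1.537.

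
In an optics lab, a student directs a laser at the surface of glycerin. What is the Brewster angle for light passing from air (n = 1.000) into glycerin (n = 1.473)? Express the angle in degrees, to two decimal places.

The reflected p-component vanishes when tan θ_B = n₂/n₁.
Here n₂/n₁ = 1.473/1.000 = 1.4730, and Brewster's law gives tan θ_B = n₂/n₁.
So θ_B = arctan 1.4730 = 55.83°.

θ_B ≈ 55.83°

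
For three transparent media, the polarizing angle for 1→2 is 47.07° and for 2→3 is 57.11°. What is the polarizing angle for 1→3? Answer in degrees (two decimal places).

n₂/n₁ = tan 47.07° = 1.0750 and n₃/n₂ = tan 57.11° = 1.5464.
n₃/n₁ = 1.6623. Then tan θ_B(1→3) = n₃/n₁, so θ_B(1→3) = arctan(1.6623) = 58.97°.

θ_B ≈ 58.97°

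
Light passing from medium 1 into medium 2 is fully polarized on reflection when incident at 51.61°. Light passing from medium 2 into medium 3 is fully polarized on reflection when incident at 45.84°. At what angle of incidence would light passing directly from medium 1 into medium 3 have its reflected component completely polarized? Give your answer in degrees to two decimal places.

θ_B ≈ 52.43°

tan θ_B(1→2) = n₂/n₁ = tan 51.61° = 1.2621.
tan θ_B(2→3) = n₃/n₂ = tan 45.84° = 1.0298.
Multiplying, n₃/n₁ = 1.2621 × 1.0298 = 1.2997, and θ_B(1→3) = arctan 1.2997 = 52.43°.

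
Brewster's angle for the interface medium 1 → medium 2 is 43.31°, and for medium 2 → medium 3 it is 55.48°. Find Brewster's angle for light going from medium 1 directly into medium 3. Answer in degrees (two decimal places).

n₂/n₁ = tan 43.31° = 0.9427 and n₃/n₂ = tan 55.48° = 1.4539.
n₃/n₁ = 1.3706. Then tan θ_B(1→3) = n₃/n₁, so θ_B(1→3) = arctan(1.3706) = 53.88°.

θ_B ≈ 53.88°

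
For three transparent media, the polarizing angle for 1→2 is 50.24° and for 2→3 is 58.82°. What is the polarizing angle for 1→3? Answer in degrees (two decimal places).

θ_B ≈ 63.28°

n₂/n₁ = tan 50.24° = 1.2019 and n₃/n₂ = tan 58.82° = 1.6525.
Multiplying, n₃/n₁ = 1.2019 × 1.6525 = 1.9862, and θ_B(1→3) = arctan 1.9862 = 63.28°.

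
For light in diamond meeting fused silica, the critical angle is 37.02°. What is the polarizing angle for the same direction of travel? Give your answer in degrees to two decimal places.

θ_B ≈ 31.05°

n₂/n₁ = sin θ_c = sin 37.02° = 0.6021.
tan θ_B equals the same ratio, so θ_B = arctan(0.6021) = 31.05°.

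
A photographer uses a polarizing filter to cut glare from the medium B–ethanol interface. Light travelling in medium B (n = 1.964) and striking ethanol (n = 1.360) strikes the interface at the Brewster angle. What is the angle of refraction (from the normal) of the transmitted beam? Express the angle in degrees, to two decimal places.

θ_t ≈ 55.30°

First find Brewster's angle: tan θ_B = 1.360/1.964 = 0.6925, giving θ_B = 34.70°.
At Brewster's angle the reflected and refracted rays are perpendicular, so θ_t = 90° − θ_B = 90° − 34.70° = 55.30°.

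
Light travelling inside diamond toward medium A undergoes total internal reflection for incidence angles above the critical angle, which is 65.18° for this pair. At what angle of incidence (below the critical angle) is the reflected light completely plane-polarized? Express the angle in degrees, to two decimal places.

θ_B ≈ 42.23°

At the critical angle sin θ_c = n₂/n₁, giving n₂/n₁ = sin 65.18° = 0.9076.
Then tan θ_B = n₂/n₁ = 0.9076, so θ_B = arctan 0.9076 = 42.23°.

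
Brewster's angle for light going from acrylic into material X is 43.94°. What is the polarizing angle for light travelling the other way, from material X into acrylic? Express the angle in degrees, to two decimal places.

The two Brewster angles are complementary: θ_B' = 90° − θ_B = 90° − 43.94° = 46.06°.

θ_B' ≈ 46.06°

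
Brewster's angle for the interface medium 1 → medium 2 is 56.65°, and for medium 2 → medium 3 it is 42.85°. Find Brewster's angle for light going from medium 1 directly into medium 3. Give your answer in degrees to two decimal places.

Each Brewster angle gives a ratio: n₂/n₁ = tan 56.65° = 1.5195, n₃/n₂ = tan 42.85° = 0.9276.
So n₃/n₁ = (n₂/n₁)(n₃/n₂) = 1.5195 × 0.9276 = 1.4095.
θ_B(1→3) = arctan(1.4095) = 54.65°.

θ_B ≈ 54.65°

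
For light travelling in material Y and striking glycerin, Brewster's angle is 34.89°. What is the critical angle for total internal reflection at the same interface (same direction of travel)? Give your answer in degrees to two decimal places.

θ_c ≈ 44.21°

n₂/n₁ = tan 34.89° = 0.6974; the critical angle satisfies sin θ_c = n₂/n₁.
θ_c = arcsin(0.6974) = 44.21°.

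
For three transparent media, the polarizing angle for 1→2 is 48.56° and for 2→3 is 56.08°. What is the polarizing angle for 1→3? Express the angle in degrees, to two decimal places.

tan θ_B(1→2) = n₂/n₁ = tan 48.56° = 1.1327.
tan θ_B(2→3) = n₃/n₂ = tan 56.08° = 1.4870.
n₃/n₁ = 1.6843. Then tan θ_B(1→3) = n₃/n₁, so θ_B(1→3) = arctan(1.6843) = 59.30°.

θ_B ≈ 59.30°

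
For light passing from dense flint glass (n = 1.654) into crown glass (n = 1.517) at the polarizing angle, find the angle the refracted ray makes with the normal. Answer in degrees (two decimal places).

θ_t ≈ 47.47°

First find Brewster's angle: tan θ_B = 1.517/1.654 = 0.9172, giving θ_B = 42.53°.
The refracted ray is perpendicular to the reflected ray, so θ_t = 90° − θ_B = 47.47°.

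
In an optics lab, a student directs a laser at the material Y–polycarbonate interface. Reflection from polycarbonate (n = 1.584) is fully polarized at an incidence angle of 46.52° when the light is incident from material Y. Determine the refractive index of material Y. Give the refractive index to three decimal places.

Brewster's law: tan θ_B = n₂/n₁ (light incident in material Y, refracted into polycarbonate).
n₁ = n₂ / tan θ_B = 1.584 / tan 46.52° = 1.502.

n ≈ 1.502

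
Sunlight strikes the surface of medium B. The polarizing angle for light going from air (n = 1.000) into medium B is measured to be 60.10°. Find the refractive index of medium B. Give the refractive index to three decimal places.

n ≈ 1.739

At the polarizing angle, tan θ_B = n₂/n₁ with n₁ on the incident side (air) and n₂ on the transmitted side (medium B).
n₂ = n₁ tan θ_B = 1.000 × tan 60.10° = 1.739.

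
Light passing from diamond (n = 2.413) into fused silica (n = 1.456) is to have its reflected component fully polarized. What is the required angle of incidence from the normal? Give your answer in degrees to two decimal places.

Here n₂/n₁ = 1.456/2.413 = 0.6034, and Brewster's law gives tan θ_B = n₂/n₁.
θ_B = arctan(0.6034) = 31.11°.

θ_B ≈ 31.11°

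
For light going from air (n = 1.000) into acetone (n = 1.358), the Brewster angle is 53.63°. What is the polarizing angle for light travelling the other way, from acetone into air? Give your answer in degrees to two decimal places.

θ_B' ≈ 36.37°

tan θ_B' = n₁/n₂ = 1/tan θ_B, so θ_B' = 90° − θ_B.
θ_B' = 90° − 53.63° = 36.37°.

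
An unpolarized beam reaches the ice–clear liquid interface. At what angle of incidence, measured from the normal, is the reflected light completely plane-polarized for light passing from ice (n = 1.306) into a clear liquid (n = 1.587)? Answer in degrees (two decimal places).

Brewster's condition: tan θ_B = n₂/n₁ = 1.587/1.306 = 1.2152. Taking the arctangent, θ_B = 50.55°.

θ_B ≈ 50.55°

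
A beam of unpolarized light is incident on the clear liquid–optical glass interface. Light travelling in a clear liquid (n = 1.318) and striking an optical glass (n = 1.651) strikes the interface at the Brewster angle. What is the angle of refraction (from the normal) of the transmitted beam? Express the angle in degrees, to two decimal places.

θ_t ≈ 38.60°

First find Brewster's angle: tan θ_B = 1.651/1.318 = 1.2527, giving θ_B = 51.40°.
Since θ_B + θ_t = 90° at Brewster incidence, θ_t = 90° − 51.40° = 38.60°.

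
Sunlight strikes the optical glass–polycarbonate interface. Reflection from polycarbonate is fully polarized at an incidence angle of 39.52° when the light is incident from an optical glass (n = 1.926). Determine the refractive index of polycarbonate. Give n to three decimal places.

n ≈ 1.589

Brewster's law: tan θ_B = n₂/n₁ (light incident in an optical glass, refracted into polycarbonate).
n₂ = n₁ tan θ_B = 1.926 × tan 39.52° = 1.589.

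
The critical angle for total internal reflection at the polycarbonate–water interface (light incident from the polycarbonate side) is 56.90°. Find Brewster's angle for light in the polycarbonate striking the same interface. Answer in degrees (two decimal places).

sin θ_c = n₂/n₁, so n₂/n₁ = sin 56.90° = 0.8377.
Brewster: tan θ_B = n₂/n₁ = 0.8377.
θ_B = arctan(0.8377) = 39.95°.

θ_B ≈ 39.95°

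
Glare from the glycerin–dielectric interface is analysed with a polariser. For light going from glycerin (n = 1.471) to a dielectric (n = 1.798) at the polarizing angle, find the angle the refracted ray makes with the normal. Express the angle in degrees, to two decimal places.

First find Brewster's angle: tan θ_B = 1.798/1.471 = 1.2223, giving θ_B = 50.71°.
The refracted ray is perpendicular to the reflected ray, so θ_t = 90° − θ_B = 39.29°.

θ_t ≈ 39.29°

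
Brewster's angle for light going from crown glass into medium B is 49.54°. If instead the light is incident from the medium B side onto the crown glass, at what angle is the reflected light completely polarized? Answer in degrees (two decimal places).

tan θ_B' = n₁/n₂ = 1/tan θ_B, so θ_B' = 90° − θ_B.
θ_B' = 90° − 49.54° = 40.46°.

θ_B' ≈ 40.46°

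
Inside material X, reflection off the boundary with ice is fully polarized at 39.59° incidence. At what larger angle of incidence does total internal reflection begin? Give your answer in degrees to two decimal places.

From Brewster, n₂/n₁ = tan θ_B = tan 39.59° = 0.8270.
Then sin θ_c = n₂/n₁ = 0.8270, so θ_c = arcsin 0.8270 = 55.79°.

θ_c ≈ 55.79°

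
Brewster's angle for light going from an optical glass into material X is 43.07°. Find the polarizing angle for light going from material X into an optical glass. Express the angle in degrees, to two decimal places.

θ_B' ≈ 46.93°

The two Brewster angles are complementary: θ_B' = 90° − θ_B = 90° − 43.07° = 46.93°.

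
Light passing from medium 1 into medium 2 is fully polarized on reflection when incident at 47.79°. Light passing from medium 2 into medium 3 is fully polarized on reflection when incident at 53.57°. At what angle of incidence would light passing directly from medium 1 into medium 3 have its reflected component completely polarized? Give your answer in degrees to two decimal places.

tan θ_B(1→2) = n₂/n₁ = tan 47.79° = 1.1025.
tan θ_B(2→3) = n₃/n₂ = tan 53.57° = 1.3549.
So n₃/n₁ = (n₂/n₁)(n₃/n₂) = 1.1025 × 1.3549 = 1.4937.
θ_B(1→3) = arctan(1.4937) = 56.20°.

θ_B ≈ 56.20°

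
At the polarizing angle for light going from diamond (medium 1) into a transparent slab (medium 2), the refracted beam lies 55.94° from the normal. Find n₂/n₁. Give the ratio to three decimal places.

n₂/n₁ ≈ 0.676

θ_B + θ_t = 90°, so θ_B = 90° − 55.94° = 34.06°.
Then n₂/n₁ = tan θ_B = tan 34.06° = 0.676.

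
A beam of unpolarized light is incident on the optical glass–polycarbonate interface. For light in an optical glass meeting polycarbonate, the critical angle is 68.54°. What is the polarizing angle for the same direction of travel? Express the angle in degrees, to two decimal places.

θ_B ≈ 42.94°

n₂/n₁ = sin θ_c = sin 68.54° = 0.9307.
tan θ_B equals the same ratio, so θ_B = arctan(0.9307) = 42.94°.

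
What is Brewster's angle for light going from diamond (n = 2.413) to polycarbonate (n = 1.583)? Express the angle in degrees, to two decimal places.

The reflected p-component vanishes when tan θ_B = n₂/n₁.
Brewster's condition: tan θ_B = n₂/n₁ = 1.583/2.413 = 0.6560.
So θ_B = arctan 0.6560 = 33.27°.

θ_B ≈ 33.27°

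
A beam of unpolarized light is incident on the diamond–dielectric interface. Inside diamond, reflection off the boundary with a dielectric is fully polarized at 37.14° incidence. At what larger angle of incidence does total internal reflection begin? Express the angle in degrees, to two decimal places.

From Brewster, n₂/n₁ = tan θ_B = tan 37.14° = 0.7574.
Then sin θ_c = n₂/n₁ = 0.7574, so θ_c = arcsin 0.7574 = 49.23°.

θ_c ≈ 49.23°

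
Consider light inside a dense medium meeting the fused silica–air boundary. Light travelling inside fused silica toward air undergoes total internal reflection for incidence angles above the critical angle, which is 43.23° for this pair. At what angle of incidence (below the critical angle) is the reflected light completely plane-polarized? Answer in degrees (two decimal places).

n₂/n₁ = sin θ_c = sin 43.23° = 0.6849.
tan θ_B equals the same ratio, so θ_B = arctan(0.6849) = 34.41°.

θ_B ≈ 34.41°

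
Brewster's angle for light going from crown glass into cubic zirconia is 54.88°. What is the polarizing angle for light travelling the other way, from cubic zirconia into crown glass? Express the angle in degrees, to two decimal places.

The two Brewster angles are complementary: θ_B' = 90° − θ_B = 90° − 54.88° = 35.12°.

θ_B' ≈ 35.12°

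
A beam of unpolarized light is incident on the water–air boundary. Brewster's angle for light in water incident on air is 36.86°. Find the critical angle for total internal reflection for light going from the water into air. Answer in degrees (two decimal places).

θ_c ≈ 48.57°

n₂/n₁ = tan 36.86° = 0.7497; the critical angle satisfies sin θ_c = n₂/n₁.
θ_c = arcsin(0.7497) = 48.57°.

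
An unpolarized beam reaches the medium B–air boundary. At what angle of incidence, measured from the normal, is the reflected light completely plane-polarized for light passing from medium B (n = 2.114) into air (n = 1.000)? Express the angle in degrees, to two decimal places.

Brewster's condition: tan θ_B = n₂/n₁ = 1.000/2.114 = 0.4730. Taking the arctangent, θ_B = 25.32°.

θ_B ≈ 25.32°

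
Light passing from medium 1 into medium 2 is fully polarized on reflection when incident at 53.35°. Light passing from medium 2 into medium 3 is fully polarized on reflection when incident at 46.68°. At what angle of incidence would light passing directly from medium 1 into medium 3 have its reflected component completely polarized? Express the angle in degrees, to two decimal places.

tan θ_B(1→2) = n₂/n₁ = tan 53.35° = 1.3440.
tan θ_B(2→3) = n₃/n₂ = tan 46.68° = 1.0604.
So n₃/n₁ = (n₂/n₁)(n₃/n₂) = 1.3440 × 1.0604 = 1.4253.
θ_B(1→3) = arctan(1.4253) = 54.95°.

θ_B ≈ 54.95°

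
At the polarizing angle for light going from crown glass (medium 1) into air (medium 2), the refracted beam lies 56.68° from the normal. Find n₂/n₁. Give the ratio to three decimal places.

θ_B + θ_t = 90°, so θ_B = 90° − 56.68° = 33.32°.
tan θ_B = n₂/n₁, so n₂/n₁ = tan 33.32° = 0.657.

n₂/n₁ ≈ 0.657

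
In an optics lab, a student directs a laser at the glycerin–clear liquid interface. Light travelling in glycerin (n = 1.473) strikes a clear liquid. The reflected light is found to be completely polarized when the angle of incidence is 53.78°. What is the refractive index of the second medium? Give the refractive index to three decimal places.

Brewster's law: tan θ_B = n₂/n₁ (light incident in glycerin, refracted into a clear liquid).
n₂ = n₁ tan θ_B = 1.473 × tan 53.78° = 2.011.

n ≈ 2.011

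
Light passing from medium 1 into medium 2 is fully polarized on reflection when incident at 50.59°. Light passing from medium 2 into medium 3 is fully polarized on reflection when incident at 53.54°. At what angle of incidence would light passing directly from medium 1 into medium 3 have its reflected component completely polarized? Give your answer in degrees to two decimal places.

n₂/n₁ = tan 50.59° = 1.2170 and n₃/n₂ = tan 53.54° = 1.3534.
n₃/n₁ = 1.6471. Then tan θ_B(1→3) = n₃/n₁, so θ_B(1→3) = arctan(1.6471) = 58.74°.

θ_B ≈ 58.74°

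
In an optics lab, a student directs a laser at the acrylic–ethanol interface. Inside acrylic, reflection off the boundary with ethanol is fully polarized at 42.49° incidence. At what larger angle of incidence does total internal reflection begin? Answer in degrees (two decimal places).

θ_c ≈ 66.35°

tan θ_B = n₂/n₁ = tan 42.49° = 0.9160.
Total internal reflection: sin θ_c = n₂/n₁ = 0.9160.
θ_c = arcsin(0.9160) = 66.35°.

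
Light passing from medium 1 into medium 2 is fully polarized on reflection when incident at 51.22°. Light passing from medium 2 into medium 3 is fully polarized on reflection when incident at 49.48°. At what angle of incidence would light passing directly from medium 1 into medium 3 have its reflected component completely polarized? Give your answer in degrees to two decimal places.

θ_B ≈ 55.52°

n₂/n₁ = tan 51.22° = 1.2446 and n₃/n₂ = tan 49.48° = 1.1700.
So n₃/n₁ = (n₂/n₁)(n₃/n₂) = 1.2446 × 1.1700 = 1.4563.
θ_B(1→3) = arctan(1.4563) = 55.52°.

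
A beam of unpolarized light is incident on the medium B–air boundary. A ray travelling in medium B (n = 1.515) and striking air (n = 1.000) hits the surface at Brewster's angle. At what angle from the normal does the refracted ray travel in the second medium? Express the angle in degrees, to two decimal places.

tan θ_B = n₂/n₁ = 1.000/1.515 = 0.6601, so θ_B = 33.43°.
Since θ_B + θ_t = 90° at Brewster incidence, θ_t = 90° − 33.43° = 56.57°.

θ_t ≈ 56.57°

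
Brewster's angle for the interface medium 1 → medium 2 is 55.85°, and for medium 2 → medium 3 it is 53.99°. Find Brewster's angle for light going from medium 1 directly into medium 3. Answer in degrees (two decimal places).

θ_B ≈ 63.76°

tan θ_B(1→2) = n₂/n₁ = tan 55.85° = 1.4742.
tan θ_B(2→3) = n₃/n₂ = tan 53.99° = 1.3759.
Multiplying, n₃/n₁ = 1.4742 × 1.3759 = 2.0283, and θ_B(1→3) = arctan 2.0283 = 63.76°.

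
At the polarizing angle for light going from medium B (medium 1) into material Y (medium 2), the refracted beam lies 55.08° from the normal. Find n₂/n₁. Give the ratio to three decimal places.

n₂/n₁ ≈ 0.698

θ_B + θ_t = 90°, so θ_B = 90° − 55.08° = 34.92°.
tan θ_B = n₂/n₁, so n₂/n₁ = tan 34.92° = 0.698.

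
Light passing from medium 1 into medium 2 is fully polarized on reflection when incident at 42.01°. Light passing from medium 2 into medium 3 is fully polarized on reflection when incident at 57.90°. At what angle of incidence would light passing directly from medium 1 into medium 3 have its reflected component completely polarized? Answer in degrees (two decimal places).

Each Brewster angle gives a ratio: n₂/n₁ = tan 42.01° = 0.9007, n₃/n₂ = tan 57.90° = 1.5941.
Multiplying, n₃/n₁ = 0.9007 × 1.5941 = 1.4359, and θ_B(1→3) = arctan 1.4359 = 55.15°.

θ_B ≈ 55.15°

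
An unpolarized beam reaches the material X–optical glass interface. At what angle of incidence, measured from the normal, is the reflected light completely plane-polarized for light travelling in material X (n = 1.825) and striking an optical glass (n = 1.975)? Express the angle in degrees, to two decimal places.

tan θ_B = n₂/n₁ = 1.975/1.825 = 1.0822.
θ_B = arctan(1.0822) = 47.26°.

θ_B ≈ 47.26°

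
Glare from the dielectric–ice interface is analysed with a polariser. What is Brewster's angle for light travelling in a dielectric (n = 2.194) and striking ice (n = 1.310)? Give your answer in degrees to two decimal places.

θ_B ≈ 30.84°

At Brewster's angle the reflected and refracted rays are perpendicular, which with Snell's law gives tan θ_B = n₂/n₁.
Here n₂/n₁ = 1.310/2.194 = 0.5971, and Brewster's law gives tan θ_B = n₂/n₁.
So θ_B = arctan 0.5971 = 30.84°.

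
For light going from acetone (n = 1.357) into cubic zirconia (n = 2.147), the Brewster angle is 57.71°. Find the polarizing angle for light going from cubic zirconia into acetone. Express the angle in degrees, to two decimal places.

tan θ_B' = n₁/n₂ = 1/tan θ_B, so θ_B' = 90° − θ_B.
θ_B' = 90° − 57.71° = 32.29°.

θ_B' ≈ 32.29°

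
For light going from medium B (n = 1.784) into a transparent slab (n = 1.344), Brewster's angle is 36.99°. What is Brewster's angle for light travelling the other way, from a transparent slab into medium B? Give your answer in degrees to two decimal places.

θ_B' ≈ 53.01°

tan θ_B' = n₁/n₂ = 1/tan θ_B, so θ_B' = 90° − θ_B.
θ_B' = 90° − 36.99° = 53.01°.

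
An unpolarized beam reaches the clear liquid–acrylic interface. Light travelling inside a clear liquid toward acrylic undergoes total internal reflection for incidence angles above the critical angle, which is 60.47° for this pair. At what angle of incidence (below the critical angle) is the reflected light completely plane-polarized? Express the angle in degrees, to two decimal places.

θ_B ≈ 41.03°

At the critical angle sin θ_c = n₂/n₁, giving n₂/n₁ = sin 60.47° = 0.8701.
Then tan θ_B = n₂/n₁ = 0.8701, so θ_B = arctan 0.8701 = 41.03°.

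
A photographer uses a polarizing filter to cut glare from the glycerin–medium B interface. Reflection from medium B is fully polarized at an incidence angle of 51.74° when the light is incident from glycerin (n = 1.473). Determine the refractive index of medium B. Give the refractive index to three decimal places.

Full polarization of the reflected beam means tan θ_B = n₂/n₁, where n₁ is the incident medium (glycerin).
n₂ = n₁ tan θ_B = 1.473 × tan 51.74° = 1.868.

n ≈ 1.868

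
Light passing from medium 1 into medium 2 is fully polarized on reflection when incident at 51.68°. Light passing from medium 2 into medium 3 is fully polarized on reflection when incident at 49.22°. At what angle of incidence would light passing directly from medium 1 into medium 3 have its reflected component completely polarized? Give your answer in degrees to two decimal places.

n₂/n₁ = tan 51.68° = 1.2653 and n₃/n₂ = tan 49.22° = 1.1593.
Multiplying, n₃/n₁ = 1.2653 × 1.1593 = 1.4669, and θ_B(1→3) = arctan 1.4669 = 55.72°.

θ_B ≈ 55.72°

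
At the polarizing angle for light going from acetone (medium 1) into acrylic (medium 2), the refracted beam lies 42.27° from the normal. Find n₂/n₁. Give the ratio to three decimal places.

At Brewster incidence θ_B = 90° − θ_t = 90° − 42.27° = 47.73°.
Then n₂/n₁ = tan θ_B = tan 47.73° = 1.100.

n₂/n₁ ≈ 1.100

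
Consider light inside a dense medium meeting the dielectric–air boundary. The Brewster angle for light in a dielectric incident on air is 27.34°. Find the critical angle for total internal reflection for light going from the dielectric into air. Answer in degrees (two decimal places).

From Brewster, n₂/n₁ = tan θ_B = tan 27.34° = 0.5170.
Then sin θ_c = n₂/n₁ = 0.5170, so θ_c = arcsin 0.5170 = 31.13°.

θ_c ≈ 31.13°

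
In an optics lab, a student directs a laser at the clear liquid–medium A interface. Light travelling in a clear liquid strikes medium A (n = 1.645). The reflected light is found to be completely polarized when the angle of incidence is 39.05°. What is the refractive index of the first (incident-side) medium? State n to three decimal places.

At Brewster's angle, tan θ_B = n₂/n₁ with n₁ on the incident side (a clear liquid) and n₂ on the transmitted side (medium A).
n₁ = n₂ / tan θ_B = 1.645 / tan 39.05° = 2.028.

n ≈ 2.028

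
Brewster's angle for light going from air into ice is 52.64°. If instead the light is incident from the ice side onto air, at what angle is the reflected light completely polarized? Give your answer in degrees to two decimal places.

The two Brewster angles are complementary: θ_B' = 90° − θ_B = 90° − 52.64° = 37.36°.

θ_B' ≈ 37.36°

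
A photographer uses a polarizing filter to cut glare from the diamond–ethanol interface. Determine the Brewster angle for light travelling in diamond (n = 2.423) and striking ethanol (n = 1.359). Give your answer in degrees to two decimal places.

θ_B ≈ 29.29°

At Brewster's angle the reflected and refracted rays are perpendicular, which with Snell's law gives tan θ_B = n₂/n₁.
tan θ_B = n₂/n₁ = 1.359/2.423 = 0.5609.
θ_B = arctan(0.5609) = 29.29°.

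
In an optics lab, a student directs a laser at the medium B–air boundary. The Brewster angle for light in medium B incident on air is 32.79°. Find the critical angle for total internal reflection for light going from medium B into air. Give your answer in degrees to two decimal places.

θ_c ≈ 40.11°

tan θ_B = n₂/n₁ = tan 32.79° = 0.6442.
Total internal reflection: sin θ_c = n₂/n₁ = 0.6442.
θ_c = arcsin(0.6442) = 40.11°.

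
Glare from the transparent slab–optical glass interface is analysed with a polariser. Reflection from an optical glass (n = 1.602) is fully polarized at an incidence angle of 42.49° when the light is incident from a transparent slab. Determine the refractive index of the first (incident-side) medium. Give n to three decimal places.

n ≈ 1.749

At the polarizing angle, tan θ_B = n₂/n₁ with n₁ on the incident side (a transparent slab) and n₂ on the transmitted side (an optical glass).
n₁ = n₂ / tan θ_B = 1.602 / tan 42.49° = 1.749.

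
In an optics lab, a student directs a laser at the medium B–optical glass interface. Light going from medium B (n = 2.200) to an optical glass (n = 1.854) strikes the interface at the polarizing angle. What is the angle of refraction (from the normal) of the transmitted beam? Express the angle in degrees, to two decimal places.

θ_t ≈ 49.88°

θ_B = arctan(n₂/n₁) = arctan(1.854/2.200) = 40.12°.
Since θ_B + θ_t = 90° at Brewster incidence, θ_t = 90° − 40.12° = 49.88°.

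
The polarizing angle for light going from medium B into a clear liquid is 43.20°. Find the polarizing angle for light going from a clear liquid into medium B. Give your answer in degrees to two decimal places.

θ_B' ≈ 46.80°

Reversing the direction swaps n₁ and n₂, so tan θ_B' = 1/tan θ_B and θ_B' = 90° − θ_B.
Hence θ_B' = 90° − 43.20° = 46.80°.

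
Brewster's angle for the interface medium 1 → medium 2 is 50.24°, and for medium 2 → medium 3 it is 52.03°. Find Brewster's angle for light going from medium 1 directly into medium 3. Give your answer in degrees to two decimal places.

Each Brewster angle gives a ratio: n₂/n₁ = tan 50.24° = 1.2019, n₃/n₂ = tan 52.03° = 1.2813.
Multiplying, n₃/n₁ = 1.2019 × 1.2813 = 1.5401, and θ_B(1→3) = arctan 1.5401 = 57.00°.

θ_B ≈ 57.00°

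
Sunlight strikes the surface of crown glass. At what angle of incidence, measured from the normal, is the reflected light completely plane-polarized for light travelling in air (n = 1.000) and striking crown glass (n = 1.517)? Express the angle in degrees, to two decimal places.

tan θ_B = n₂/n₁ = 1.517/1.000 = 1.5170.
θ_B = arctan(1.5170) = 56.61°.

θ_B ≈ 56.61°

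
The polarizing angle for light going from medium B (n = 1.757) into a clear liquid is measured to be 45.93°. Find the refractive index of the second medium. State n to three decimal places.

n ≈ 1.815

Brewster's law: tan θ_B = n₂/n₁ (light incident in medium B, refracted into a clear liquid).
n₂ = n₁ tan θ_B = 1.757 × tan 45.93° = 1.815.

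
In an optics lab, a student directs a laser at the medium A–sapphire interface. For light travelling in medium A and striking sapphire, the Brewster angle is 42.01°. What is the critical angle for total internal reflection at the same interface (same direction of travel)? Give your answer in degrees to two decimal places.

θ_c ≈ 64.25°

n₂/n₁ = tan 42.01° = 0.9007; the critical angle satisfies sin θ_c = n₂/n₁.
θ_c = arcsin(0.9007) = 64.25°.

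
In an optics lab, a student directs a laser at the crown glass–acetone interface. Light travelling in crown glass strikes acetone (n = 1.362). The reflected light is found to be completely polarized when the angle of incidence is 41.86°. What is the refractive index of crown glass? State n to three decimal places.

n ≈ 1.520

Brewster's law: tan θ_B = n₂/n₁ (light incident in crown glass, refracted into acetone).
n₁ = n₂ / tan θ_B = 1.362 / tan 41.86° = 1.520.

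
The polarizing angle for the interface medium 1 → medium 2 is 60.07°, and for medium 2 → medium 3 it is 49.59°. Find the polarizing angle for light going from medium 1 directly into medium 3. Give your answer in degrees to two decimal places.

Each Brewster angle gives a ratio: n₂/n₁ = tan 60.07° = 1.7369, n₃/n₂ = tan 49.59° = 1.1746.
Multiplying, n₃/n₁ = 1.7369 × 1.1746 = 2.0402, and θ_B(1→3) = arctan 2.0402 = 63.89°.

θ_B ≈ 63.89°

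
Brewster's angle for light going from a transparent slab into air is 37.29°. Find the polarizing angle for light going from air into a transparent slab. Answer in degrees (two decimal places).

Reversing the direction swaps n₁ and n₂, so tan θ_B' = 1/tan θ_B and θ_B' = 90° − θ_B.
Hence θ_B' = 90° − 37.29° = 52.71°.

θ_B' ≈ 52.71°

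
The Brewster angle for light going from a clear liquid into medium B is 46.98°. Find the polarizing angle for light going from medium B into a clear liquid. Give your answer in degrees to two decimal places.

The two Brewster angles are complementary: θ_B' = 90° − θ_B = 90° − 46.98° = 43.02°.

θ_B' ≈ 43.02°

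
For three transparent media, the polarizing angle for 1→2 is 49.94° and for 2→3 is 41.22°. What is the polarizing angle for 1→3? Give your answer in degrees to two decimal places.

n₂/n₁ = tan 49.94° = 1.1892 and n₃/n₂ = tan 41.22° = 0.8761.
n₃/n₁ = 1.0418. Then tan θ_B(1→3) = n₃/n₁, so θ_B(1→3) = arctan(1.0418) = 46.17°.

θ_B ≈ 46.17°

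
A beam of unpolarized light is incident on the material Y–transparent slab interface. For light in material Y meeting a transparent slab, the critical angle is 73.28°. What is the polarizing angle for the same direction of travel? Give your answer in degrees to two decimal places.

At the critical angle sin θ_c = n₂/n₁, giving n₂/n₁ = sin 73.28° = 0.9577.
Then tan θ_B = n₂/n₁ = 0.9577, so θ_B = arctan 0.9577 = 43.76°.

θ_B ≈ 43.76°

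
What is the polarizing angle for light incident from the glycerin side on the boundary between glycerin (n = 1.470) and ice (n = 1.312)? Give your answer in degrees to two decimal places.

tan θ_B = n₂/n₁ = 1.312/1.470 = 0.8925.
So θ_B = arctan 0.8925 = 41.75°.

θ_B ≈ 41.75°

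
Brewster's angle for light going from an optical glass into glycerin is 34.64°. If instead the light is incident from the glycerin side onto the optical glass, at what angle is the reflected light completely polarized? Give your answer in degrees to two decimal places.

tan θ_B' = n₁/n₂ = 1/tan θ_B, so θ_B' = 90° − θ_B.
θ_B' = 90° − 34.64° = 55.36°.

θ_B' ≈ 55.36°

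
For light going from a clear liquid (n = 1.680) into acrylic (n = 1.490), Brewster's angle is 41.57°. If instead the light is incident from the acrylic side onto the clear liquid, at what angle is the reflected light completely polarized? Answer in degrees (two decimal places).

θ_B' ≈ 48.43°

Reversing the direction swaps n₁ and n₂, so tan θ_B' = 1/tan θ_B and θ_B' = 90° − θ_B.
Hence θ_B' = 90° − 41.57° = 48.43°.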